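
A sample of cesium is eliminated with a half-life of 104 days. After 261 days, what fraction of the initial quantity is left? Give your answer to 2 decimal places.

0.18

n = 261/104 ≈ 2.5096 half-lives.
Fraction remaining = (1/2)^2.5096 ≈ 0.1756.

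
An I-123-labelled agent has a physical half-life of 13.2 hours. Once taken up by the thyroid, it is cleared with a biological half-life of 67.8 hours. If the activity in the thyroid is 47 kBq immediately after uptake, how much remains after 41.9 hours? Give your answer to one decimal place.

1/t_eff = 1/t_phys + 1/t_biol = 1/13.2 + 1/67.8 = 0.090507 per hour.
t_eff = 13.2 × 67.8 / (13.2 + 67.8) ≈ 11.049 hours.
Remaining = 47 × (1/2)^(41.9/11.049) = 47 × (1/2)^3.7922 ≈ 3.3925 kBq.

3.4 kBq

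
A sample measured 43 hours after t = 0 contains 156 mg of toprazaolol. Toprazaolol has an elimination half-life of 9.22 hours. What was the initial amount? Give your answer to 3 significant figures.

Number of half-lives elapsed: n = 43/9.22 ≈ 4.6638.
A₀ = A × 2^n = 156 × 2^4.6638 = 156 × 25.348 ≈ 3954.2 mg.

3950 mg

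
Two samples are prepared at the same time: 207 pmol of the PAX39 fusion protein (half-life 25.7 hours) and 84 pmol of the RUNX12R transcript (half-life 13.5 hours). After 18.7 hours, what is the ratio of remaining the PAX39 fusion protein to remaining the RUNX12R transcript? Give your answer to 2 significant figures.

PAX39 fusion protein: 207 × (1/2)^(18.7/25.7) = 207 × (1/2)^0.72763 ≈ 125.01 pmol.
RUNX12R transcript: 84 × (1/2)^(18.7/13.5) = 84 × (1/2)^1.3852 ≈ 32.159 pmol.
Ratio ≈ 125.01 / 32.159 ≈ 3.8872.

3.9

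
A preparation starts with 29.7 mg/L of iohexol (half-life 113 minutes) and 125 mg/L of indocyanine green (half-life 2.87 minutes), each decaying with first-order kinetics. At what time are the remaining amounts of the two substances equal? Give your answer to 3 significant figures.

Set 29.7·(1/2)^(t/113) = 125·(1/2)^(t/2.87).
Taking log₂: log₂(29.7/125) = t·(1/113 − 1/2.87).
log₂(0.2376) = -2.0734; 1/113 − 1/2.87 = -0.33958.
t = -2.0734 / -0.33958 ≈ 6.1057 minutes.

6.11 minutes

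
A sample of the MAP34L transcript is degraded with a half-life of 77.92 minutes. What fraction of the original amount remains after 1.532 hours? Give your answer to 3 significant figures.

1.532 hours = 91.92 minutes.
n = 91.92/77.92 ≈ 1.1797 half-lives.
Fraction remaining = (1/2)^1.1797 ≈ 0.44145.

0.441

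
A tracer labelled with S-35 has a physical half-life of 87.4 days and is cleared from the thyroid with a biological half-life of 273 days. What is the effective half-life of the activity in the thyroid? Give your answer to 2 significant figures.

66 days

1/t_eff = 1/t_phys + 1/t_biol = 1/87.4 + 1/273 = 0.015105 per day.
t_eff = 87.4 × 273 / (87.4 + 273) ≈ 66.205 days.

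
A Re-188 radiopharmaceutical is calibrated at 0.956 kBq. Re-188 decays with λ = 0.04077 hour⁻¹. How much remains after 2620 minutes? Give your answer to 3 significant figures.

0.161 kBq

t½ = ln 2 / λ = 0.69315 / 0.04077 ≈ 17.001 hours.
Convert the elapsed time: 2620 minutes = 43.6667 hours.
Number of half-lives: n = 43.6667/17.001 ≈ 2.5684.
Remaining = 0.956 × (1/2)^2.5684 = 0.956 × 0.16859 ≈ 0.16117 kBq.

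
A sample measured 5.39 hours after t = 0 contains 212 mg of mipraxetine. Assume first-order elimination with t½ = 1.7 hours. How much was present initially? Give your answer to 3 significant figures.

Number of half-lives elapsed: n = 5.39/1.7 ≈ 3.1706.
A₀ = A × 2^n = 212 × 2^3.1706 = 212 × 9.0041 ≈ 1908.9 mg.

1910 mg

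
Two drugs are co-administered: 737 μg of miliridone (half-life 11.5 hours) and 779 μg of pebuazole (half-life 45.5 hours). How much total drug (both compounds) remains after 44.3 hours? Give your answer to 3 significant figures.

miliridone: 737 × (1/2)^(44.3/11.5) = 737 × (1/2)^3.8522 ≈ 51.033 μg.
pebuazole: 779 × (1/2)^(44.3/45.5) = 779 × (1/2)^0.97363 ≈ 396.69 μg.
Total = 51.033 + 396.69 ≈ 447.72 μg.

448 μg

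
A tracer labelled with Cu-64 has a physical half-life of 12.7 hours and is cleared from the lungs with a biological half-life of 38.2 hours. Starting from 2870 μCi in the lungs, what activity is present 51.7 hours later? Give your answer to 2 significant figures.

1/t_eff = 1/t_phys + 1/t_biol = 1/12.7 + 1/38.2 = 0.10492 per hour.
t_eff = 12.7 × 38.2 / (12.7 + 38.2) ≈ 9.5312 hours.
Remaining = 2870 × (1/2)^(51.7/9.5312) = 2870 × (1/2)^5.4243 ≈ 66.837 μCi.

67 μCi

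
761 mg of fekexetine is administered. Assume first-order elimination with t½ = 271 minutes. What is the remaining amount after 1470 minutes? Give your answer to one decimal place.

17.7 mg

Number of half-lives: n = 1470/271 ≈ 5.4244.
Remaining = 761 × (1/2)^5.4244 = 761 × 0.023287 ≈ 17.721 mg.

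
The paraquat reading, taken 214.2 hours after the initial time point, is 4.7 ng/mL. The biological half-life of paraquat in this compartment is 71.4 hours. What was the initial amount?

37.6 ng/mL

Number of half-lives elapsed: n = 214.2/71.4 ≈ 3.
A₀ = A × 2^n = 4.7 × 2^3 = 4.7 × 8 ≈ 37.6 ng/mL.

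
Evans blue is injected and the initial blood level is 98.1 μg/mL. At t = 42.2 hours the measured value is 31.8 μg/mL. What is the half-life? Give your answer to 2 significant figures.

A/A₀ = 31.8/98.1 ≈ 0.32416.
n = log₂(3.0849) ≈ 1.6252 half-lives elapsed in 42.2 hours.
t½ = 42.2/1.6252 ≈ 25.966 hours.

26 hours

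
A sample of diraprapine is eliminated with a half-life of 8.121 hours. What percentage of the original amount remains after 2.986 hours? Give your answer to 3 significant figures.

77.5%

n = 2.986/8.121 ≈ 0.36769 half-lives.
Fraction remaining = (1/2)^0.36769 ≈ 0.77502, i.e. 77.502%.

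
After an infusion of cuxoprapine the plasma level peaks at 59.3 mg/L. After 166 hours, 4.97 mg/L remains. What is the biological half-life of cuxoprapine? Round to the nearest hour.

A/A₀ = 4.97/59.3 ≈ 0.083811.
n = log₂(11.932) ≈ 3.5767 half-lives elapsed in 166 hours.
t½ = 166/3.5767 ≈ 46.411 hours.

46 hours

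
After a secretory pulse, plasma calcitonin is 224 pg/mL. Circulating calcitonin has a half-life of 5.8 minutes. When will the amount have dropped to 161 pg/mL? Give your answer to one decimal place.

Fraction remaining = 161/224 ≈ 0.71875.
n = log₂(224/161) = ln(1.3913)/ln 2 ≈ 0.47644 half-lives.
t = n × t½ = 0.47644 × 5.8 ≈ 2.7633 minutes.

2.8 minutes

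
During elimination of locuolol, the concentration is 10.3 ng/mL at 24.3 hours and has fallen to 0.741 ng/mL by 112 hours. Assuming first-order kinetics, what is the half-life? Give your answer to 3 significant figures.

23.1 hours

Over Δt = 112 − 24.3 = 87.7 hours, the level fell by a factor of 10.3/0.741 ≈ 13.9.
n = log₂(13.9) ≈ 3.797 half-lives, so t½ = 87.7/3.797 ≈ 23.097 hours.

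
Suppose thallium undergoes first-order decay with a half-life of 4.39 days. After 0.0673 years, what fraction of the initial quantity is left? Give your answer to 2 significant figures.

0.021

0.0673 years = 24.5645 days.
n = 24.5645/4.39 ≈ 5.5956 half-lives.
Fraction remaining = (1/2)^5.5956 ≈ 0.020681.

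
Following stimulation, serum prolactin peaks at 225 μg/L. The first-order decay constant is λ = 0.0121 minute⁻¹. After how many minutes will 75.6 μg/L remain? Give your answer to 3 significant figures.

t½ = ln 2 / λ = 0.69315 / 0.0121 ≈ 57.285 minutes.
Fraction remaining = 75.6/225 ≈ 0.336.
n = log₂(225/75.6) = ln(2.9762)/ln 2 ≈ 1.5735 half-lives.
t = n × t½ = 1.5735 × 57.285 ≈ 90.136 minutes.

90.1 minutes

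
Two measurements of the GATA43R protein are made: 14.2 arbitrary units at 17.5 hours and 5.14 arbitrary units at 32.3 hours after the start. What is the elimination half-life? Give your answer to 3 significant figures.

10.1 hours

Over Δt = 32.3 − 17.5 = 14.8 hours, the level fell by a factor of 14.2/5.14 ≈ 2.7626.
n = log₂(2.7626) ≈ 1.4661 half-lives, so t½ = 14.8/1.4661 ≈ 10.095 hours.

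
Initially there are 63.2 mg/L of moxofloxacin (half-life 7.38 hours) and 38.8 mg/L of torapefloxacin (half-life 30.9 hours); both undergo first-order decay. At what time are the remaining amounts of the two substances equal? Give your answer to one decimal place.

Set 63.2·(1/2)^(t/7.38) = 38.8·(1/2)^(t/30.9).
Taking log₂: log₂(63.2/38.8) = t·(1/7.38 − 1/30.9).
log₂(1.6289) = 0.70387; 1/7.38 − 1/30.9 = 0.10314.
t = 0.70387 / 0.10314 ≈ 6.8245 hours.

6.8 hours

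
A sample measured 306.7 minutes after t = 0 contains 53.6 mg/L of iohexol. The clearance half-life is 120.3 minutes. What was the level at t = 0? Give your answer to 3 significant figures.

Number of half-lives elapsed: n = 306.7/120.3 ≈ 2.5495.
A₀ = A × 2^n = 53.6 × 2^2.5495 = 53.6 × 5.8541 ≈ 313.78 mg/L.

314 mg/L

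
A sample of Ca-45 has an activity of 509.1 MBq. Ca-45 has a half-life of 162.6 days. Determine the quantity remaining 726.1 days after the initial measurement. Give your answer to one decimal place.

Number of half-lives: n = 726.1/162.6 ≈ 4.4656.
Remaining = 509.1 × (1/2)^4.4656 = 509.1 × 0.045262 ≈ 23.043 MBq.

23.0 MBq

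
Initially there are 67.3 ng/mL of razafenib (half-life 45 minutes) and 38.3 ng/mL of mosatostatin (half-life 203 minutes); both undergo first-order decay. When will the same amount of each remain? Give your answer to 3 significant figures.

47.0 minutes

Set 67.3·(1/2)^(t/45) = 38.3·(1/2)^(t/203).
Taking log₂: log₂(67.3/38.3) = t·(1/45 − 1/203).
log₂(1.7572) = 0.81326; 1/45 − 1/203 = 0.017296.
t = 0.81326 / 0.017296 ≈ 47.02 minutes.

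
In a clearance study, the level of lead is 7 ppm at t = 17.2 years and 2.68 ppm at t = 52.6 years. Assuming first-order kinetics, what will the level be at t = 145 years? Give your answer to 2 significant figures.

0.22 ppm

Over Δt = 52.6 − 17.2 = 35.4 years, the level fell by a factor of 7/2.68 ≈ 2.6119.
n = log₂(2.6119) ≈ 1.3851 half-lives, so t½ = 35.4/1.3851 ≈ 25.557 years.
From t = 52.6 to t = 145: 2.68 × (1/2)^((145−52.6)/25.557) ≈ 0.21867 ppm.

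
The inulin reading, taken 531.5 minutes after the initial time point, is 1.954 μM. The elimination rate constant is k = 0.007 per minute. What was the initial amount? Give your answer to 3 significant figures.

t½ = ln 2 / k = 0.69315 / 0.007 ≈ 99.021 minutes.
Number of half-lives elapsed: n = 531.5/99.021 ≈ 5.3675.
A₀ = A × 2^n = 1.954 × 2^5.3675 = 1.954 × 41.285 ≈ 80.671 μM.

80.7 μM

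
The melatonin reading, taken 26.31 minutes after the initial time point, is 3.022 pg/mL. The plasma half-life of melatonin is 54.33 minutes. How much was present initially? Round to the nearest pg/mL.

Number of half-lives elapsed: n = 26.31/54.33 ≈ 0.48426.
A₀ = A × 2^n = 3.022 × 2^0.48426 = 3.022 × 1.3989 ≈ 4.2274 pg/mL.

4 pg/mL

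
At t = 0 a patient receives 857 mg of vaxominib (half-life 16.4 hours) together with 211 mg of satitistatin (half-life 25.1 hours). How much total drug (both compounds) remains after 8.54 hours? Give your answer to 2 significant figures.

vaxominib: 857 × (1/2)^(8.54/16.4) = 857 × (1/2)^0.52073 ≈ 597.34 mg.
satitistatin: 211 × (1/2)^(8.54/25.1) = 211 × (1/2)^0.34024 ≈ 166.67 mg.
Total = 597.34 + 166.67 ≈ 764.02 mg.

760 mg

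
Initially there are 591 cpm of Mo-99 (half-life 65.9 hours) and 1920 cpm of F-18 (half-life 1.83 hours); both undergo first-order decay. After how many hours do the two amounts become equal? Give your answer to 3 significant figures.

Set 591·(1/2)^(t/65.9) = 1920·(1/2)^(t/1.83).
Taking log₂: log₂(591/1920) = t·(1/65.9 − 1/1.83).
log₂(0.30781) = -1.6999; 1/65.9 − 1/1.83 = -0.53127.
t = -1.6999 / -0.53127 ≈ 3.1996 hours.

3.20 hours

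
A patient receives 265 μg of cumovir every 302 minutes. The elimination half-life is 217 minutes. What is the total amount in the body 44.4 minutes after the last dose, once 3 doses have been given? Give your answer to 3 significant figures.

The 3 doses were given 648.4, 346.4, 44.4 minutes ago.
Total = 265·(1/2)^(648.4/217) + 265·(1/2)^(346.4/217) + 265·(1/2)^(44.4/217)
      = 33.401 + 87.641 + 229.96 ≈ 351 μg.

351 μg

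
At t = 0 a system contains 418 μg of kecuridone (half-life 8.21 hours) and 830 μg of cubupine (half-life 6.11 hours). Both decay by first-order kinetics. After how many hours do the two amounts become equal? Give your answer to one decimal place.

23.6 hours

Set 418·(1/2)^(t/8.21) = 830·(1/2)^(t/6.11).
Taking log₂: log₂(418/830) = t·(1/8.21 − 1/6.11).
log₂(0.50361) = -0.98961; 1/8.21 − 1/6.11 = -0.041863.
t = -0.98961 / -0.041863 ≈ 23.639 hours.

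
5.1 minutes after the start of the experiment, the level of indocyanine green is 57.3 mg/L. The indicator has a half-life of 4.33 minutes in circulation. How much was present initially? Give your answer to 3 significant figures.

Number of half-lives elapsed: n = 5.1/4.33 ≈ 1.1778.
A₀ = A × 2^n = 57.3 × 2^1.1778 = 57.3 × 2.2624 ≈ 129.63 mg/L.

130 mg/L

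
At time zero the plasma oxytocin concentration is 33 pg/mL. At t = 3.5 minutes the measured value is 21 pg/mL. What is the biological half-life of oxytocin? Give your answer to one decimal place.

A/A₀ = 21/33 ≈ 0.63636.
n = log₂(1.5714) ≈ 0.65208 half-lives elapsed in 3.5 minutes.
t½ = 3.5/0.65208 ≈ 5.3675 minutes.

5.4 minutes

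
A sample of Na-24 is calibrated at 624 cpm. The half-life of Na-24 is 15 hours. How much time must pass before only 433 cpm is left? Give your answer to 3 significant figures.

7.91 hours

Fraction remaining = 433/624 ≈ 0.69391.
n = log₂(624/433) = ln(1.4411)/ln 2 ≈ 0.52718 half-lives.
t = n × t½ = 0.52718 × 15 ≈ 7.9077 hours.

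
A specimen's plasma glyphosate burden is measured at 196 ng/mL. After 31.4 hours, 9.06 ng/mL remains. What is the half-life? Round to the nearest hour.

A/A₀ = 9.06/196 ≈ 0.046224.
n = log₂(21.634) ≈ 4.4352 half-lives elapsed in 31.4 hours.
t½ = 31.4/4.4352 ≈ 7.0797 hours.

7 hours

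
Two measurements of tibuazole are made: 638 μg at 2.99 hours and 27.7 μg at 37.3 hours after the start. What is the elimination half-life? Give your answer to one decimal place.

7.6 hours

Over Δt = 37.3 − 2.99 = 34.31 hours, the level fell by a factor of 638/27.7 ≈ 23.032.
n = log₂(23.032) ≈ 4.5256 half-lives, so t½ = 34.31/4.5256 ≈ 7.5813 hours.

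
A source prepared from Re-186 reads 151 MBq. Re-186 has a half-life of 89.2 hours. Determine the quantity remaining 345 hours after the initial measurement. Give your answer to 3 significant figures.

10.3 MBq

Number of half-lives: n = 345/89.2 ≈ 3.8677.
Remaining = 151 × (1/2)^3.8677 = 151 × 0.068502 ≈ 10.344 MBq.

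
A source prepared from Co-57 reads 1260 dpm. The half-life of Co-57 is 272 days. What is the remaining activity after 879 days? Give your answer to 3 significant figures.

134 dpm

Number of half-lives: n = 879/272 ≈ 3.2316.
Remaining = 1260 × (1/2)^3.2316 = 1260 × 0.10646 ≈ 134.14 dpm.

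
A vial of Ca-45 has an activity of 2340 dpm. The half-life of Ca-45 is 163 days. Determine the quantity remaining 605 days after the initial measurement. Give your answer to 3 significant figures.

179 dpm

Number of half-lives: n = 605/163 ≈ 3.7117.
Remaining = 2340 × (1/2)^3.7117 = 2340 × 0.076327 ≈ 178.61 dpm.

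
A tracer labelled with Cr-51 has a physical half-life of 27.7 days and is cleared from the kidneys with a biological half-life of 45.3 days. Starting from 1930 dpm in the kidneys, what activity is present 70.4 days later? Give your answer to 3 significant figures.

113 dpm

1/t_eff = 1/t_phys + 1/t_biol = 1/27.7 + 1/45.3 = 0.058176 per day.
t_eff = 27.7 × 45.3 / (27.7 + 45.3) ≈ 17.189 days.
Remaining = 1930 × (1/2)^(70.4/17.189) = 1930 × (1/2)^4.0956 ≈ 112.89 dpm.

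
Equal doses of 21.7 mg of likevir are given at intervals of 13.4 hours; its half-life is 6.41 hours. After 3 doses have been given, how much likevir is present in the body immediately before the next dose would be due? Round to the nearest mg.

7 mg

The 3 doses were given 40.2, 26.8, 13.4 hours ago.
Total = 21.7·(1/2)^(40.2/6.41) + 21.7·(1/2)^(26.8/6.41) + 21.7·(1/2)^(13.4/6.41)
      = 0.28091 + 1.1964 + 5.0952 ≈ 6.5725 mg.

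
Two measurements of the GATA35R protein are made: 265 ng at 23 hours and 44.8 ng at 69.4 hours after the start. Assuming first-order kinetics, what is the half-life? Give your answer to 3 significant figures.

Over Δt = 69.4 − 23 = 46.4 hours, the level fell by a factor of 265/44.8 ≈ 5.9152.
n = log₂(5.9152) ≈ 2.5644 half-lives, so t½ = 46.4/2.5644 ≈ 18.094 hours.

18.1 hours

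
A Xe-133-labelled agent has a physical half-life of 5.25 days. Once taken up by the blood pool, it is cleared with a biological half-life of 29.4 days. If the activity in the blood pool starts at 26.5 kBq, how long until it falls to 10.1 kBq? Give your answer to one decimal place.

6.2 days

1/t_eff = 1/t_phys + 1/t_biol = 1/5.25 + 1/29.4 = 0.22449 per day.
t_eff = 5.25 × 29.4 / (5.25 + 29.4) ≈ 4.4545 days.
n = log₂(26.5/10.1) ≈ 1.3916; t = 1.3916 × 4.4545 ≈ 6.1991 days.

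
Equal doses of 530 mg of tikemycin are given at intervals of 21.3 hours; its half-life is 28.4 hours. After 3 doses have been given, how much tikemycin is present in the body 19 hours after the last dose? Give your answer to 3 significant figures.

649 mg

The 3 doses were given 61.6, 40.3, 19 hours ago.
Total = 530·(1/2)^(61.6/28.4) + 530·(1/2)^(40.3/28.4) + 530·(1/2)^(19/28.4)
      = 117.85 + 198.2 + 333.34 ≈ 649.39 mg.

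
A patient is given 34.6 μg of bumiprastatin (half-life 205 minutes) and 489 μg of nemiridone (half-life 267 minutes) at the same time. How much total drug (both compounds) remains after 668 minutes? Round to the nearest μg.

bumiprastatin: 34.6 × (1/2)^(668/205) = 34.6 × (1/2)^3.2585 ≈ 3.6154 μg.
nemiridone: 489 × (1/2)^(668/267) = 489 × (1/2)^2.5019 ≈ 86.332 μg.
Total = 3.6154 + 86.332 ≈ 89.947 μg.

90 μg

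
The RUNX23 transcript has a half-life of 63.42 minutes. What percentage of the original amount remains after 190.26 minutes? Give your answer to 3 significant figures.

12.5%

n = 190.26/63.42 ≈ 3 half-lives.
Fraction remaining = (1/2)^3 ≈ 0.125, i.e. 12.5%.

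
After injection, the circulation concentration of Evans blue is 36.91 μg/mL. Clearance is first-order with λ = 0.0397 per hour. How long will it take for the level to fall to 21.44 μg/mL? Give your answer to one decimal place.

t½ = ln 2 / λ = 0.69315 / 0.0397 ≈ 17.46 hours.
Fraction remaining = 21.44/36.91 ≈ 0.58087.
n = log₂(36.91/21.44) = ln(1.7215)/ln 2 ≈ 0.78371 half-lives.
t = n × t½ = 0.78371 × 17.46 ≈ 13.683 hours.

13.7 hours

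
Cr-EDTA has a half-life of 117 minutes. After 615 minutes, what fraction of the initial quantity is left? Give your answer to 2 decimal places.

0.03

n = 615/117 ≈ 5.2564 half-lives.
Fraction remaining = (1/2)^5.2564 ≈ 0.026162.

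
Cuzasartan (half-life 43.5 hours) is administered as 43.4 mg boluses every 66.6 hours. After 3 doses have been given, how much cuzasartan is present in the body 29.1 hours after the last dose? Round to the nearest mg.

The 3 doses were given 162.3, 95.7, 29.1 hours ago.
Total = 43.4·(1/2)^(162.3/43.5) + 43.4·(1/2)^(95.7/43.5) + 43.4·(1/2)^(29.1/43.5)
      = 3.2684 + 9.4455 + 27.297 ≈ 40.011 mg.

40 mg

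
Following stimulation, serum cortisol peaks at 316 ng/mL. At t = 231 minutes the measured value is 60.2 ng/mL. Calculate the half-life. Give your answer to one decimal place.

96.6 minutes

A/A₀ = 60.2/316 ≈ 0.19051.
n = log₂(5.2492) ≈ 2.3921 half-lives elapsed in 231 minutes.
t½ = 231/2.3921 ≈ 96.568 minutes.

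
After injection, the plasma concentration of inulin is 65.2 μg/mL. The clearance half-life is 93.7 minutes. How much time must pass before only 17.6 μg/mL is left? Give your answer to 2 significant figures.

180 minutes

Fraction remaining = 17.6/65.2 ≈ 0.26994.
n = log₂(65.2/17.6) = ln(3.7045)/ln 2 ≈ 1.8893 half-lives.
t = n × t½ = 1.8893 × 93.7 ≈ 177.03 minutes.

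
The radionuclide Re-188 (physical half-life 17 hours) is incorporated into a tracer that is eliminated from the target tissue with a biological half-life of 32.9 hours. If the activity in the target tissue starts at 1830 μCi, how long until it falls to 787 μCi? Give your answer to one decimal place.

1/t_eff = 1/t_phys + 1/t_biol = 1/17 + 1/32.9 = 0.089219 per hour.
t_eff = 17 × 32.9 / (17 + 32.9) ≈ 11.208 hours.
n = log₂(1830/787) ≈ 1.2174; t = 1.2174 × 11.208 ≈ 13.645 hours.

13.6 hours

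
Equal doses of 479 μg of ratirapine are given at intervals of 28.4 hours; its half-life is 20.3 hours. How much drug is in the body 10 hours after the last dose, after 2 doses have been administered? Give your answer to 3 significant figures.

The 2 doses were given 38.4, 10 hours ago.
Total = 479·(1/2)^(38.4/20.3) + 479·(1/2)^(10/20.3)
      = 129.09 + 340.44 ≈ 469.54 μg.

470 μg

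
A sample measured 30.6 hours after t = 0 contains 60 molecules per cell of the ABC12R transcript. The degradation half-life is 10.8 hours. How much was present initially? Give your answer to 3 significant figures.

Number of half-lives elapsed: n = 30.6/10.8 ≈ 2.8333.
A₀ = A × 2^n = 60 × 2^2.8333 = 60 × 7.1272 ≈ 427.63 molecules per cell.

428 molecules per cell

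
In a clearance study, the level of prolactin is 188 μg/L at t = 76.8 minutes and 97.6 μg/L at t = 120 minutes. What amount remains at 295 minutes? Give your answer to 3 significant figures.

Over Δt = 120 − 76.8 = 43.2 minutes, the level fell by a factor of 188/97.6 ≈ 1.9262.
n = log₂(1.9262) ≈ 0.94578 half-lives, so t½ = 43.2/0.94578 ≈ 45.677 minutes.
From t = 120 to t = 295: 97.6 × (1/2)^((295−120)/45.677) ≈ 6.8568 μg/L.

6.86 μg/L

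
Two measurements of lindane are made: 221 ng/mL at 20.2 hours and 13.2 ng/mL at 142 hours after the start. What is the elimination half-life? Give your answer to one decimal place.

Over Δt = 142 − 20.2 = 121.8 hours, the level fell by a factor of 221/13.2 ≈ 16.742.
n = log₂(16.742) ≈ 4.0654 half-lives, so t½ = 121.8/4.0654 ≈ 29.96 hours.

30.0 hours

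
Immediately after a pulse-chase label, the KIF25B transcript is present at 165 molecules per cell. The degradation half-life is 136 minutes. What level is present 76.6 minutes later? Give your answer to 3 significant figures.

112 molecules per cell

Number of half-lives: n = 76.6/136 ≈ 0.56324.
Remaining = 165 × (1/2)^0.56324 = 165 × 0.67678 ≈ 111.67 molecules per cell.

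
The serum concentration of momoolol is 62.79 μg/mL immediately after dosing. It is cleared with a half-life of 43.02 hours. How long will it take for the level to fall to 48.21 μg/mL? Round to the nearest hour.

Fraction remaining = 48.21/62.79 ≈ 0.7678.
n = log₂(62.79/48.21) = ln(1.3024)/ln 2 ≈ 0.3812 half-lives.
t = n × t½ = 0.3812 × 43.02 ≈ 16.399 hours.

16 hours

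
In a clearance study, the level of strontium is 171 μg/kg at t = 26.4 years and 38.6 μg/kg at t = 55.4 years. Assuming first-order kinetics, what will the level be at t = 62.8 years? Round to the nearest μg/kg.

26 μg/kg

Over Δt = 55.4 − 26.4 = 29 years, the level fell by a factor of 171/38.6 ≈ 4.4301.
n = log₂(4.4301) ≈ 2.1473 half-lives, so t½ = 29/2.1473 ≈ 13.505 years.
From t = 55.4 to t = 62.8: 38.6 × (1/2)^((62.8−55.4)/13.505) ≈ 26.402 μg/kg.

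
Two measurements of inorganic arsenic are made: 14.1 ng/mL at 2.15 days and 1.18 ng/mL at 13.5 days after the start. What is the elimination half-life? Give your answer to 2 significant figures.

3.2 days

Over Δt = 13.5 − 2.15 = 11.35 days, the level fell by a factor of 14.1/1.18 ≈ 11.949.
n = log₂(11.949) ≈ 3.5788 half-lives, so t½ = 11.35/3.5788 ≈ 3.1714 days.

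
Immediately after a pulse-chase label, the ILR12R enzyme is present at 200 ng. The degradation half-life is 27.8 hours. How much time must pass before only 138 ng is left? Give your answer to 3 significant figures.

14.9 hours

Fraction remaining = 138/200 ≈ 0.69.
n = log₂(200/138) = ln(1.4493)/ln 2 ≈ 0.53533 half-lives.
t = n × t½ = 0.53533 × 27.8 ≈ 14.882 hours.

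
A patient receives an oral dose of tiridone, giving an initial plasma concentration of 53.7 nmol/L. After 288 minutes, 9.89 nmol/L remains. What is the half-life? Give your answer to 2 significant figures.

A/A₀ = 9.89/53.7 ≈ 0.18417.
n = log₂(5.4297) ≈ 2.4409 half-lives elapsed in 288 minutes.
t½ = 288/2.4409 ≈ 117.99 minutes.

120 minutes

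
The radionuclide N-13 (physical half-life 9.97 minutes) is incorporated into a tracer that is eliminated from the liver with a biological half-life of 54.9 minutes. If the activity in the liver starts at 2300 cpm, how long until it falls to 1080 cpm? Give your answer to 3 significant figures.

1/t_eff = 1/t_phys + 1/t_biol = 1/9.97 + 1/54.9 = 0.11852 per minute.
t_eff = 9.97 × 54.9 / (9.97 + 54.9) ≈ 8.4377 minutes.
n = log₂(2300/1080) ≈ 1.0906; t = 1.0906 × 8.4377 ≈ 9.2022 minutes.

9.20 minutes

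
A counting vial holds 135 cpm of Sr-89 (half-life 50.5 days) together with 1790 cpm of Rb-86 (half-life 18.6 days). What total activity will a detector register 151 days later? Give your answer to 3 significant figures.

Sr-89: 135 × (1/2)^(151/50.5) = 135 × (1/2)^2.9901 ≈ 16.991 cpm.
Rb-86: 1790 × (1/2)^(151/18.6) = 1790 × (1/2)^8.1183 ≈ 6.4418 cpm.
Total = 16.991 + 6.4418 ≈ 23.433 cpm.

23.4 cpm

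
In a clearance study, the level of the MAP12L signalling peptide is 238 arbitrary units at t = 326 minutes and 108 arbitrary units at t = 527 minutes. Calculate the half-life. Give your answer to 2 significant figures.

Over Δt = 527 − 326 = 201 minutes, the level fell by a factor of 238/108 ≈ 2.2037.
n = log₂(2.2037) ≈ 1.1399 half-lives, so t½ = 201/1.1399 ≈ 176.33 minutes.

180 minutes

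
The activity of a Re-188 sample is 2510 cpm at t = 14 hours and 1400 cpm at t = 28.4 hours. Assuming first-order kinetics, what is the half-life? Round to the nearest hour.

17 hours

Over Δt = 28.4 − 14 = 14.4 hours, the level fell by a factor of 2510/1400 ≈ 1.7929.
n = log₂(1.7929) ≈ 0.84226 half-lives, so t½ = 14.4/0.84226 ≈ 17.097 hours.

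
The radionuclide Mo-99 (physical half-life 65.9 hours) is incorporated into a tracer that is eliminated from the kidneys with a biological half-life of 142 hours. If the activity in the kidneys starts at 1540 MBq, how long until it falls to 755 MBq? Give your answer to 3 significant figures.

46.3 hours

1/t_eff = 1/t_phys + 1/t_biol = 1/65.9 + 1/142 = 0.022217 per hour.
t_eff = 65.9 × 142 / (65.9 + 142) ≈ 45.011 hours.
n = log₂(1540/755) ≈ 1.0284; t = 1.0284 × 45.011 ≈ 46.289 hours.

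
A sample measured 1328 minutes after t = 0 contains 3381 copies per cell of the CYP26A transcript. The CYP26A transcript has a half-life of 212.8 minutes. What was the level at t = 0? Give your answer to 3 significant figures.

256000 copies per cell

Number of half-lives elapsed: n = 1328/212.8 ≈ 6.2406.
A₀ = A × 2^n = 3381 × 2^6.2406 = 3381 × 75.615 ≈ 255650 copies per cell.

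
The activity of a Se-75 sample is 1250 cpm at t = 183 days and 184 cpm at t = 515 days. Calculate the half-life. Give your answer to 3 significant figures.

Over Δt = 515 − 183 = 332 days, the level fell by a factor of 1250/184 ≈ 6.7935.
n = log₂(6.7935) ≈ 2.7642 half-lives, so t½ = 332/2.7642 ≈ 120.11 days.

120 days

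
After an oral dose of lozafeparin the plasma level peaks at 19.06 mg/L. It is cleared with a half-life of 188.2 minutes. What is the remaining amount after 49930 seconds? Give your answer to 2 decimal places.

Convert the elapsed time: 49930 seconds = 832.167 minutes.
Number of half-lives: n = 832.167/188.2 ≈ 4.4217.
Remaining = 19.06 × (1/2)^4.4217 = 19.06 × 0.046659 ≈ 0.88931 mg/L.

0.89 mg/L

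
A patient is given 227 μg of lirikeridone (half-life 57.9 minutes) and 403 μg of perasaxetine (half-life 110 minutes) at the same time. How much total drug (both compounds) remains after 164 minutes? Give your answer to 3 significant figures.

175 μg

lirikeridone: 227 × (1/2)^(164/57.9) = 227 × (1/2)^2.8325 ≈ 31.869 μg.
perasaxetine: 403 × (1/2)^(164/110) = 403 × (1/2)^1.4909 ≈ 143.38 μg.
Total = 31.869 + 143.38 ≈ 175.25 μg.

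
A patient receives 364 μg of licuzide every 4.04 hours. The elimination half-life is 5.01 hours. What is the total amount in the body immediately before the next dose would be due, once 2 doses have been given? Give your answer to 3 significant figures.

327 μg

The 2 doses were given 8.08, 4.04 hours ago.
Total = 364·(1/2)^(8.08/5.01) + 364·(1/2)^(4.04/5.01)
      = 119.02 + 208.14 ≈ 327.16 μg.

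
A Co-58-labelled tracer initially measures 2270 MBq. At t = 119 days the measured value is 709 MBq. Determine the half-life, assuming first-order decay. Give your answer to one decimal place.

A/A₀ = 709/2270 ≈ 0.31233.
n = log₂(3.2017) ≈ 1.6788 half-lives elapsed in 119 days.
t½ = 119/1.6788 ≈ 70.882 days.

70.9 days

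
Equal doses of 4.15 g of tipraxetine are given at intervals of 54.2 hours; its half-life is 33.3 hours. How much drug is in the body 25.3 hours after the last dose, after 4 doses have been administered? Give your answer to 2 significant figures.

3.6 g

The 4 doses were given 187.9, 133.7, 79.5, 25.3 hours ago.
Total = 4.15·(1/2)^(187.9/33.3) + 4.15·(1/2)^(133.7/33.3) + 4.15·(1/2)^(79.5/33.3) + 4.15·(1/2)^(25.3/33.3)
      = 0.08307 + 0.25669 + 0.79318 + 2.451 ≈ 3.5839 g.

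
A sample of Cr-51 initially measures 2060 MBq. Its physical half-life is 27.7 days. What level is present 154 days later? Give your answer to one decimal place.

43.7 MBq

Number of half-lives: n = 154/27.7 ≈ 5.5596.
Remaining = 2060 × (1/2)^5.5596 = 2060 × 0.021203 ≈ 43.679 MBq.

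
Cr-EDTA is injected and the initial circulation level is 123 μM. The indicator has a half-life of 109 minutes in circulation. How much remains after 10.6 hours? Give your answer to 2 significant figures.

Convert the elapsed time: 10.6 hours = 636 minutes.
Number of half-lives: n = 636/109 ≈ 5.8349.
Remaining = 123 × (1/2)^5.8349 = 123 × 0.01752 ≈ 2.1549 μM.

2.2 μM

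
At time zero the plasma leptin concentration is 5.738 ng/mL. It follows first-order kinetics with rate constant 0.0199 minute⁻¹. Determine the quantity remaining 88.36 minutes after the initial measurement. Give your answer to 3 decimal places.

t½ = ln 2 / k = 0.69315 / 0.0199 ≈ 34.832 minutes.
Number of half-lives: n = 88.36/34.832 ≈ 2.5368.
Remaining = 5.738 × (1/2)^2.5368 = 5.738 × 0.17233 ≈ 0.98881 ng/mL.

0.989 ng/mL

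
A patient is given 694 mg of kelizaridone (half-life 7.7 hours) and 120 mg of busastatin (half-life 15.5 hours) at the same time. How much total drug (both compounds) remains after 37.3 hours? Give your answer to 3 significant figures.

46.8 mg

kelizaridone: 694 × (1/2)^(37.3/7.7) = 694 × (1/2)^4.8442 ≈ 24.161 mg.
busastatin: 120 × (1/2)^(37.3/15.5) = 120 × (1/2)^2.4065 ≈ 22.634 mg.
Total = 24.161 + 22.634 ≈ 46.796 mg.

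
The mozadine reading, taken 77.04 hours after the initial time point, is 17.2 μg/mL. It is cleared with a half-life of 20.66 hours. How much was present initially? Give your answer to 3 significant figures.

Number of half-lives elapsed: n = 77.04/20.66 ≈ 3.7289.
A₀ = A × 2^n = 17.2 × 2^3.7289 = 17.2 × 13.259 ≈ 228.06 μg/mL.

228 μg/mL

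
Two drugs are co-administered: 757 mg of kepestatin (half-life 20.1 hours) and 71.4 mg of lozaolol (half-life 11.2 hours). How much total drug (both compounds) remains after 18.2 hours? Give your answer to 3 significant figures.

427 mg

kepestatin: 757 × (1/2)^(18.2/20.1) = 757 × (1/2)^0.90547 ≈ 404.13 mg.
lozaolol: 71.4 × (1/2)^(18.2/11.2) = 71.4 × (1/2)^1.625 ≈ 23.149 mg.
Total = 404.13 + 23.149 ≈ 427.28 mg.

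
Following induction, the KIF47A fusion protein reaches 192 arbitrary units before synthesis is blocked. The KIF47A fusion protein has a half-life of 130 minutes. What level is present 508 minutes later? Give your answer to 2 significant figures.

13 arbitrary units

Number of half-lives: n = 508/130 ≈ 3.9077.
Remaining = 192 × (1/2)^3.9077 = 192 × 0.06663 ≈ 12.793 arbitrary units.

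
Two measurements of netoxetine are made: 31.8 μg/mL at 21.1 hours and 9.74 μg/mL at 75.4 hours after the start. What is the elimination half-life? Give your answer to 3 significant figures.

31.8 hours

Over Δt = 75.4 − 21.1 = 54.3 hours, the level fell by a factor of 31.8/9.74 ≈ 3.2649.
n = log₂(3.2649) ≈ 1.707 half-lives, so t½ = 54.3/1.707 ≈ 31.81 hours.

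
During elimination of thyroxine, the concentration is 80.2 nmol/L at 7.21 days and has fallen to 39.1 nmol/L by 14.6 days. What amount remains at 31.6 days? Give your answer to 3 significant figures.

Over Δt = 14.6 − 7.21 = 7.39 days, the level fell by a factor of 80.2/39.1 ≈ 2.0512.
n = log₂(2.0512) ≈ 1.0364 half-lives, so t½ = 7.39/1.0364 ≈ 7.1302 days.
From t = 14.6 to t = 31.6: 39.1 × (1/2)^((31.6−14.6)/7.1302) ≈ 7.4895 nmol/L.

7.49 nmol/L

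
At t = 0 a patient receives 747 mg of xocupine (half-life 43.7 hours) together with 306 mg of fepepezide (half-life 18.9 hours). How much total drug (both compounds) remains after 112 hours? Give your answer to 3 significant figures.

xocupine: 747 × (1/2)^(112/43.7) = 747 × (1/2)^2.5629 ≈ 126.42 mg.
fepepezide: 306 × (1/2)^(112/18.9) = 306 × (1/2)^5.9259 ≈ 5.0332 mg.
Total = 126.42 + 5.0332 ≈ 131.45 mg.

131 mg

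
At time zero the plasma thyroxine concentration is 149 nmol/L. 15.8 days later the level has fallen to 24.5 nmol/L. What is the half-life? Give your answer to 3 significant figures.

6.07 days

A/A₀ = 24.5/149 ≈ 0.16443.
n = log₂(6.0816) ≈ 2.6045 half-lives elapsed in 15.8 days.
t½ = 15.8/2.6045 ≈ 6.0665 days.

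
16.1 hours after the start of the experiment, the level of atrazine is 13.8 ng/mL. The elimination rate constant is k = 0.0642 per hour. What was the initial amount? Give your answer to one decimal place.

t½ = ln 2 / k = 0.69315 / 0.0642 ≈ 10.797 hours.
Number of half-lives elapsed: n = 16.1/10.797 ≈ 1.4912.
A₀ = A × 2^n = 13.8 × 2^1.4912 = 13.8 × 2.8112 ≈ 38.795 ng/mL.

38.8 ng/mL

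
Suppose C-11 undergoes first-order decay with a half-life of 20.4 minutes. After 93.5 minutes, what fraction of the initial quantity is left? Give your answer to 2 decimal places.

n = 93.5/20.4 ≈ 4.5833 half-lives.
Fraction remaining = (1/2)^4.5833 ≈ 0.041714.

0.04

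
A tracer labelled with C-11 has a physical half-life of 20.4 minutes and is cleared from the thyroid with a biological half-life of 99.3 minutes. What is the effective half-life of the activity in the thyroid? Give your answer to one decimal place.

16.9 minutes

1/t_eff = 1/t_phys + 1/t_biol = 1/20.4 + 1/99.3 = 0.05909 per minute.
t_eff = 20.4 × 99.3 / (20.4 + 99.3) ≈ 16.923 minutes.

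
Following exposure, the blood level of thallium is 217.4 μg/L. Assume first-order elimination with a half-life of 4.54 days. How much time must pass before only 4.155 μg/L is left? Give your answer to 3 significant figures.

Fraction remaining = 4.155/217.4 ≈ 0.019112.
n = log₂(217.4/4.155) = ln(52.323)/ln 2 ≈ 5.7094 half-lives.
t = n × t½ = 5.7094 × 4.54 ≈ 25.92 days.

25.9 days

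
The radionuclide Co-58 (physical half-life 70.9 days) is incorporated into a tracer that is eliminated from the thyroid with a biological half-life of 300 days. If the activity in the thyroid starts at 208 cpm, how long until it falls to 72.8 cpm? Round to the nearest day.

1/t_eff = 1/t_phys + 1/t_biol = 1/70.9 + 1/300 = 0.017438 per day.
t_eff = 70.9 × 300 / (70.9 + 300) ≈ 57.347 days.
n = log₂(208/72.8) ≈ 1.5146; t = 1.5146 × 57.347 ≈ 86.856 days.

87 days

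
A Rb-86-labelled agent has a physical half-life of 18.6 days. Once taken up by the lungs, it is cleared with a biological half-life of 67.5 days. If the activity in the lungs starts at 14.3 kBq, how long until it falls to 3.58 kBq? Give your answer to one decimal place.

1/t_eff = 1/t_phys + 1/t_biol = 1/18.6 + 1/67.5 = 0.068578 per day.
t_eff = 18.6 × 67.5 / (18.6 + 67.5) ≈ 14.582 days.
n = log₂(14.3/3.58) ≈ 1.998; t = 1.998 × 14.582 ≈ 29.134 days.

29.1 days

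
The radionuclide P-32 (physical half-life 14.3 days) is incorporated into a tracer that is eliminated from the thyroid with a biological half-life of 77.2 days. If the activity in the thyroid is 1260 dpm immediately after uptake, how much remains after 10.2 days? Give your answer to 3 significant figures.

1/t_eff = 1/t_phys + 1/t_biol = 1/14.3 + 1/77.2 = 0.082883 per day.
t_eff = 14.3 × 77.2 / (14.3 + 77.2) ≈ 12.065 days.
Remaining = 1260 × (1/2)^(10.2/12.065) = 1260 × (1/2)^0.84541 ≈ 701.26 dpm.

701 dpm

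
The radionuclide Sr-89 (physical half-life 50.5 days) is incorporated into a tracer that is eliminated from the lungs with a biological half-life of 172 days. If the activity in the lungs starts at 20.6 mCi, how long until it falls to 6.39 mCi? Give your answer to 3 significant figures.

1/t_eff = 1/t_phys + 1/t_biol = 1/50.5 + 1/172 = 0.025616 per day.
t_eff = 50.5 × 172 / (50.5 + 172) ≈ 39.038 days.
n = log₂(20.6/6.39) ≈ 1.6888; t = 1.6888 × 39.038 ≈ 65.926 days.

65.9 days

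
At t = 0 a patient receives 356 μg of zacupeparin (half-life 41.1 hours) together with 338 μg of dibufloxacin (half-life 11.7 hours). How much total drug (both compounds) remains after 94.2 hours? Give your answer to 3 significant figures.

74.0 μg

zacupeparin: 356 × (1/2)^(94.2/41.1) = 356 × (1/2)^2.292 ≈ 72.694 μg.
dibufloxacin: 338 × (1/2)^(94.2/11.7) = 338 × (1/2)^8.0513 ≈ 1.2742 μg.
Total = 72.694 + 1.2742 ≈ 73.968 μg.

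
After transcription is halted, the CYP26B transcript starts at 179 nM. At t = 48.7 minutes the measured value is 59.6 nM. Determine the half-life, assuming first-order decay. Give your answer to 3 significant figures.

A/A₀ = 59.6/179 ≈ 0.33296.
n = log₂(3.0034) ≈ 1.5866 half-lives elapsed in 48.7 minutes.
t½ = 48.7/1.5866 ≈ 30.695 minutes.

30.7 minutes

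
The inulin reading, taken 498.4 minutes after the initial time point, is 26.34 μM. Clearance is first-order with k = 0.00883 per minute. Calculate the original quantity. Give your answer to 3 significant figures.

t½ = ln 2 / k = 0.69315 / 0.00883 ≈ 78.499 minutes.
Number of half-lives elapsed: n = 498.4/78.499 ≈ 6.3491.
A₀ = A × 2^n = 26.34 × 2^6.3491 = 26.34 × 81.522 ≈ 2147.3 μM.

2150 μM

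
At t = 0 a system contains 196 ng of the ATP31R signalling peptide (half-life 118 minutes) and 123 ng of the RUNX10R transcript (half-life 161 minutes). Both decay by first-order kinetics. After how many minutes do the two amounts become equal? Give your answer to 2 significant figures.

300 minutes

Set 196·(1/2)^(t/118) = 123·(1/2)^(t/161).
Taking log₂: log₂(196/123) = t·(1/118 − 1/161).
log₂(1.5935) = 0.6722; 1/118 − 1/161 = 0.0022634.
t = 0.6722 / 0.0022634 ≈ 296.99 minutes.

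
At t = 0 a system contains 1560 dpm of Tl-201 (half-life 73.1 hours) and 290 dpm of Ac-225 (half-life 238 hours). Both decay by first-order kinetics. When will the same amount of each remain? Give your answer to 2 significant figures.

Set 1560·(1/2)^(t/73.1) = 290·(1/2)^(t/238).
Taking log₂: log₂(1560/290) = t·(1/73.1 − 1/238).
log₂(5.3793) = 2.4274; 1/73.1 − 1/238 = 0.0094782.
t = 2.4274 / 0.0094782 ≈ 256.11 hours.

260 hours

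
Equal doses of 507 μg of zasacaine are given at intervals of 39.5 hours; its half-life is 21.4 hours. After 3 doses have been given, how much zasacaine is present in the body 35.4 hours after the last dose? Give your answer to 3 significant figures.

218 μg

The 3 doses were given 114.4, 74.9, 35.4 hours ago.
Total = 507·(1/2)^(114.4/21.4) + 507·(1/2)^(74.9/21.4) + 507·(1/2)^(35.4/21.4)
      = 12.467 + 44.813 + 161.08 ≈ 218.36 μg.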